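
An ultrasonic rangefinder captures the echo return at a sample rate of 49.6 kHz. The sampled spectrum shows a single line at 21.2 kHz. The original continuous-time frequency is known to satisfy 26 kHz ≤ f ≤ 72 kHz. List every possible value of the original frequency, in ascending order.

Frequencies that alias to 21.2 kHz are k·fs ± 21.2 kHz for integer k ≥ 0.
k=0: 21.2 kHz.
k=1: 28.4 kHz, 70.8 kHz.
k=2: 78 kHz, 120.4 kHz.
Within [26 kHz, 72 kHz]: 28.4 kHz, 70.8 kHz.

28.4 kHz, 70.8 kHz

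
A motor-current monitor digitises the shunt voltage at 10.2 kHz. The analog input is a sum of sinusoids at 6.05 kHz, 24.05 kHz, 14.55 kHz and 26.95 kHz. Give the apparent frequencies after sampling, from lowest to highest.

3.65 kHz, 4.15 kHz, 4.35 kHz

fs/2 = 5.1 kHz.
6.05 kHz > fs/2 = 5.1 kHz, folds to fs − 6.05 kHz = 4.15 kHz.
24.05 kHz mod fs = 3.65 kHz.
3.65 kHz ≤ fs/2 = 5.1 kHz, appears at 3.65 kHz.
14.55 kHz mod fs = 4.35 kHz.
4.35 kHz ≤ fs/2 = 5.1 kHz, appears at 4.35 kHz.
26.95 kHz mod fs = 6.55 kHz.
6.55 kHz > fs/2 = 5.1 kHz, folds to fs − 6.55 kHz = 3.65 kHz.
Distinct values: {3.65 kHz, 4.15 kHz, 4.35 kHz}.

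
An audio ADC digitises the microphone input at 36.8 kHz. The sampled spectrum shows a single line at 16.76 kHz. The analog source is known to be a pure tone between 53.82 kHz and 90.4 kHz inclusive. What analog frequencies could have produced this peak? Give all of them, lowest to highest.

Frequencies that alias to 16.76 kHz are k·fs ± 16.76 kHz for integer k ≥ 0.
k=0: 16.76 kHz.
k=1: 20.04 kHz, 53.56 kHz.
k=2: 56.84 kHz, 90.36 kHz.
k=3: 93.64 kHz, 127.16 kHz.
Within [53.82 kHz, 90.4 kHz]: 56.84 kHz, 90.36 kHz.

56.84 kHz, 90.36 kHz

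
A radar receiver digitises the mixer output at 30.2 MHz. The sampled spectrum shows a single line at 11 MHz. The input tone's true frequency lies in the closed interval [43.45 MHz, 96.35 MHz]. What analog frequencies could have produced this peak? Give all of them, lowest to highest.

Frequencies that alias to 11 MHz are k·fs ± 11 MHz for integer k ≥ 0.
k=0: 11 MHz.
k=1: 19.2 MHz, 41.2 MHz.
k=2: 49.4 MHz, 71.4 MHz.
k=3: 79.6 MHz, 101.6 MHz.
k=4: 109.8 MHz, 131.8 MHz.
Within [43.45 MHz, 96.35 MHz]: 49.4 MHz, 71.4 MHz, 79.6 MHz.

49.4 MHz, 71.4 MHz, 79.6 MHz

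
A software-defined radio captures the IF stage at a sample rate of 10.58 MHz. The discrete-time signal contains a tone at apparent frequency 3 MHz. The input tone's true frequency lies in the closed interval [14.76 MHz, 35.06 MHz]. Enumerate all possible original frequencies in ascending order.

Frequencies that alias to 3 MHz are k·fs ± 3 MHz for integer k ≥ 0.
k=0: 3 MHz.
k=1: 7.58 MHz, 13.58 MHz.
k=2: 18.16 MHz, 24.16 MHz.
k=3: 28.74 MHz, 34.74 MHz.
k=4: 39.32 MHz, 45.32 MHz.
Within [14.76 MHz, 35.06 MHz]: 18.16 MHz, 24.16 MHz, 28.74 MHz, 34.74 MHz.

18.16 MHz, 24.16 MHz, 28.74 MHz, 34.74 MHz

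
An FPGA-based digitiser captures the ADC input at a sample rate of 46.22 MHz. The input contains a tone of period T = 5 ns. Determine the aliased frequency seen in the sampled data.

15.12 MHz

T = 5 ns → f = 1/T = 200 MHz.
200 MHz mod fs = 15.12 MHz.
15.12 MHz ≤ fs/2 = 23.11 MHz, appears at 15.12 MHz.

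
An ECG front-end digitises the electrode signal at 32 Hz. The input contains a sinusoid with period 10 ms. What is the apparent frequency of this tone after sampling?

T = 10 ms → f = 1/T = 100 Hz.
100 Hz mod fs = 4 Hz.
4 Hz ≤ fs/2 = 16 Hz, appears at 4 Hz.

4 Hz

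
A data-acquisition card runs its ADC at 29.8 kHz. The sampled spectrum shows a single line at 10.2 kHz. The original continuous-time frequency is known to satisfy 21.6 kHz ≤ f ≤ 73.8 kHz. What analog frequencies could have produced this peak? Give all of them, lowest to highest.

Frequencies that alias to 10.2 kHz are k·fs ± 10.2 kHz for integer k ≥ 0.
k=0: 10.2 kHz.
k=1: 19.6 kHz, 40 kHz.
k=2: 49.4 kHz, 69.8 kHz.
k=3: 79.2 kHz, 99.6 kHz.
Within [21.6 kHz, 73.8 kHz]: 40 kHz, 49.4 kHz, 69.8 kHz.

40 kHz, 49.4 kHz, 69.8 kHz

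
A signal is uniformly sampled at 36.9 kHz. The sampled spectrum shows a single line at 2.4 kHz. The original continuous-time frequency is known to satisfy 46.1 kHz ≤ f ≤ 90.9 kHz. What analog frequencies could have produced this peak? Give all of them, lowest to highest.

71.4 kHz, 76.2 kHz

Frequencies that alias to 2.4 kHz are k·fs ± 2.4 kHz for integer k ≥ 0.
k=0: 2.4 kHz.
k=1: 34.5 kHz, 39.3 kHz.
k=2: 71.4 kHz, 76.2 kHz.
k=3: 108.3 kHz, 113.1 kHz.
Within [46.1 kHz, 90.9 kHz]: 71.4 kHz, 76.2 kHz.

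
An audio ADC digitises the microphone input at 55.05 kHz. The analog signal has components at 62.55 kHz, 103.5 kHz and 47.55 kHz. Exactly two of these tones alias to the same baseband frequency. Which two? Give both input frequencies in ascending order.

47.55 kHz, 62.55 kHz

fs/2 = 27.525 kHz.
62.55 kHz mod fs = 7.5 kHz.
7.5 kHz ≤ fs/2 = 27.525 kHz, appears at 7.5 kHz.
103.5 kHz mod fs = 48.45 kHz.
48.45 kHz > fs/2 = 27.525 kHz, folds to fs − 48.45 kHz = 6.6 kHz.
47.55 kHz > fs/2 = 27.525 kHz, folds to fs − 47.55 kHz = 7.5 kHz.
47.55 kHz and 62.55 kHz both map to 7.5 kHz.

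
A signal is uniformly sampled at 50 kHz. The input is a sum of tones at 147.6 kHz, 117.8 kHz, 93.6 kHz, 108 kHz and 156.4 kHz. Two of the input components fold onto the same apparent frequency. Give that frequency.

6.4 kHz

fs/2 = 25 kHz.
147.6 kHz mod fs = 47.6 kHz.
47.6 kHz > fs/2 = 25 kHz, folds to fs − 47.6 kHz = 2.4 kHz.
117.8 kHz mod fs = 17.8 kHz.
17.8 kHz ≤ fs/2 = 25 kHz, appears at 17.8 kHz.
93.6 kHz mod fs = 43.6 kHz.
43.6 kHz > fs/2 = 25 kHz, folds to fs − 43.6 kHz = 6.4 kHz.
108 kHz mod fs = 8 kHz.
8 kHz ≤ fs/2 = 25 kHz, appears at 8 kHz.
156.4 kHz mod fs = 6.4 kHz.
6.4 kHz ≤ fs/2 = 25 kHz, appears at 6.4 kHz.
93.6 kHz and 156.4 kHz both map to 6.4 kHz.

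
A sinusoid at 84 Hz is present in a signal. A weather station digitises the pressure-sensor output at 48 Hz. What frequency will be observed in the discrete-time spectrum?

84 Hz mod fs = 36 Hz.
36 Hz > fs/2 = 24 Hz, folds to fs − 36 Hz = 12 Hz.

12 Hz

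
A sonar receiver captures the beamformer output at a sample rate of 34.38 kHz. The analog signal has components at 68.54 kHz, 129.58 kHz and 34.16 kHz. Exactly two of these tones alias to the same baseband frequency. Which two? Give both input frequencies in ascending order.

fs/2 = 17.19 kHz.
68.54 kHz mod fs = 34.16 kHz.
34.16 kHz > fs/2 = 17.19 kHz, folds to fs − 34.16 kHz = 0.22 kHz.
129.58 kHz mod fs = 26.44 kHz.
26.44 kHz > fs/2 = 17.19 kHz, folds to fs − 26.44 kHz = 7.94 kHz.
34.16 kHz > fs/2 = 17.19 kHz, folds to fs − 34.16 kHz = 0.22 kHz.
34.16 kHz and 68.54 kHz both map to 0.22 kHz.

34.16 kHz, 68.54 kHz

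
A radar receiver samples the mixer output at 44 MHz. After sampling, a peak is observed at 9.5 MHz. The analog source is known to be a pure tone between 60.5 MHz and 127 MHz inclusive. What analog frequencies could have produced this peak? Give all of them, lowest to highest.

78.5 MHz, 97.5 MHz, 122.5 MHz

Frequencies that alias to 9.5 MHz are k·fs ± 9.5 MHz for integer k ≥ 0.
k=0: 9.5 MHz.
k=1: 34.5 MHz, 53.5 MHz.
k=2: 78.5 MHz, 97.5 MHz.
k=3: 122.5 MHz, 141.5 MHz.
k=4: 166.5 MHz, 185.5 MHz.
Within [60.5 MHz, 127 MHz]: 78.5 MHz, 97.5 MHz, 122.5 MHz.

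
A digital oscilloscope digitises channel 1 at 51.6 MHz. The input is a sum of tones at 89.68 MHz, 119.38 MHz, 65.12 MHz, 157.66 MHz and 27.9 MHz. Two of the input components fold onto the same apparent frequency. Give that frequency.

fs/2 = 25.8 MHz.
89.68 MHz mod fs = 38.08 MHz.
38.08 MHz > fs/2 = 25.8 MHz, folds to fs − 38.08 MHz = 13.52 MHz.
119.38 MHz mod fs = 16.18 MHz.
16.18 MHz ≤ fs/2 = 25.8 MHz, appears at 16.18 MHz.
65.12 MHz mod fs = 13.52 MHz.
13.52 MHz ≤ fs/2 = 25.8 MHz, appears at 13.52 MHz.
157.66 MHz mod fs = 2.86 MHz.
2.86 MHz ≤ fs/2 = 25.8 MHz, appears at 2.86 MHz.
27.9 MHz > fs/2 = 25.8 MHz, folds to fs − 27.9 MHz = 23.7 MHz.
65.12 MHz and 89.68 MHz both map to 13.52 MHz.

13.52 MHz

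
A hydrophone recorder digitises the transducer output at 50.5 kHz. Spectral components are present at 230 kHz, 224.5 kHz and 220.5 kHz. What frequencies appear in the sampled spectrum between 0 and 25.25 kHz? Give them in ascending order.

fs/2 = 25.25 kHz.
230 kHz mod fs = 28 kHz.
28 kHz > fs/2 = 25.25 kHz, folds to fs − 28 kHz = 22.5 kHz.
224.5 kHz mod fs = 22.5 kHz.
22.5 kHz ≤ fs/2 = 25.25 kHz, appears at 22.5 kHz.
220.5 kHz mod fs = 18.5 kHz.
18.5 kHz ≤ fs/2 = 25.25 kHz, appears at 18.5 kHz.
Distinct values: {18.5 kHz, 22.5 kHz}.

18.5 kHz, 22.5 kHz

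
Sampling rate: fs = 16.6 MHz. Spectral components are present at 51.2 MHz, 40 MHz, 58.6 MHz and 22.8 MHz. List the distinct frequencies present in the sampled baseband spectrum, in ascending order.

1.4 MHz, 6.2 MHz, 6.8 MHz, 7.8 MHz

fs/2 = 8.3 MHz.
51.2 MHz mod fs = 1.4 MHz.
1.4 MHz ≤ fs/2 = 8.3 MHz, appears at 1.4 MHz.
40 MHz mod fs = 6.8 MHz.
6.8 MHz ≤ fs/2 = 8.3 MHz, appears at 6.8 MHz.
58.6 MHz mod fs = 8.8 MHz.
8.8 MHz > fs/2 = 8.3 MHz, folds to fs − 8.8 MHz = 7.8 MHz.
22.8 MHz mod fs = 6.2 MHz.
6.2 MHz ≤ fs/2 = 8.3 MHz, appears at 6.2 MHz.
Distinct values: {1.4 MHz, 6.2 MHz, 6.8 MHz, 7.8 MHz}.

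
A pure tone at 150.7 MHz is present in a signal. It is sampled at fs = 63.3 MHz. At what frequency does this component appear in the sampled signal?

150.7 MHz mod fs = 24.1 MHz.
24.1 MHz ≤ fs/2 = 31.65 MHz, appears at 24.1 MHz.

24.1 MHz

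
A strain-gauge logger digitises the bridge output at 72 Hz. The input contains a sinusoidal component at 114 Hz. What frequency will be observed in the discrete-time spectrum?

114 Hz mod fs = 42 Hz.
42 Hz > fs/2 = 36 Hz, folds to fs − 42 Hz = 30 Hz.

30 Hz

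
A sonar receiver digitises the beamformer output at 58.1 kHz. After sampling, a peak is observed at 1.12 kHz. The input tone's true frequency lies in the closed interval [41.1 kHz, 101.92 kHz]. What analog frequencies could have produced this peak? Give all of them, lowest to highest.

Frequencies that alias to 1.12 kHz are k·fs ± 1.12 kHz for integer k ≥ 0.
k=0: 1.12 kHz.
k=1: 56.98 kHz, 59.22 kHz.
k=2: 115.08 kHz, 117.32 kHz.
Within [41.1 kHz, 101.92 kHz]: 56.98 kHz, 59.22 kHz.

56.98 kHz, 59.22 kHz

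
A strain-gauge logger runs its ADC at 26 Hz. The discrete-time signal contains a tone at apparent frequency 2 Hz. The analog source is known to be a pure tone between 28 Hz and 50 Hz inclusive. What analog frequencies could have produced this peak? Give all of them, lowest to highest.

28 Hz, 50 Hz

Frequencies that alias to 2 Hz are k·fs ± 2 Hz for integer k ≥ 0.
k=0: 2 Hz.
k=1: 24 Hz, 28 Hz.
k=2: 50 Hz, 54 Hz.
k=3: 76 Hz, 80 Hz.
Within [28 Hz, 50 Hz]: 28 Hz, 50 Hz.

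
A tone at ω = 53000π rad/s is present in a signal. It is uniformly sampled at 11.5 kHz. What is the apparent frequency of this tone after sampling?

ω = 53000π rad/s → f = ω/(2π) = 26500 Hz = 26.5 kHz.
26.5 kHz mod fs = 3.5 kHz.
3.5 kHz ≤ fs/2 = 5.75 kHz, appears at 3.5 kHz.

3.5 kHz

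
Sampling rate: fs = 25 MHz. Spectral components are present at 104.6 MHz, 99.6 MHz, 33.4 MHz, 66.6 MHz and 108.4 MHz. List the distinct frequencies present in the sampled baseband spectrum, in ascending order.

fs/2 = 12.5 MHz.
104.6 MHz mod fs = 4.6 MHz.
4.6 MHz ≤ fs/2 = 12.5 MHz, appears at 4.6 MHz.
99.6 MHz mod fs = 24.6 MHz.
24.6 MHz > fs/2 = 12.5 MHz, folds to fs − 24.6 MHz = 0.4 MHz.
33.4 MHz mod fs = 8.4 MHz.
8.4 MHz ≤ fs/2 = 12.5 MHz, appears at 8.4 MHz.
66.6 MHz mod fs = 16.6 MHz.
16.6 MHz > fs/2 = 12.5 MHz, folds to fs − 16.6 MHz = 8.4 MHz.
108.4 MHz mod fs = 8.4 MHz.
8.4 MHz ≤ fs/2 = 12.5 MHz, appears at 8.4 MHz.
Distinct values: {0.4 MHz, 4.6 MHz, 8.4 MHz}.

0.4 MHz, 4.6 MHz, 8.4 MHz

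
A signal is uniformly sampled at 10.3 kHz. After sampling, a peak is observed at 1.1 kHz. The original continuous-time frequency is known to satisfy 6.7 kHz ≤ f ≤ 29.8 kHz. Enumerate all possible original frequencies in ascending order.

Frequencies that alias to 1.1 kHz are k·fs ± 1.1 kHz for integer k ≥ 0.
k=0: 1.1 kHz.
k=1: 9.2 kHz, 11.4 kHz.
k=2: 19.5 kHz, 21.7 kHz.
k=3: 29.8 kHz, 32 kHz.
k=4: 40.1 kHz, 42.3 kHz.
Within [6.7 kHz, 29.8 kHz]: 9.2 kHz, 11.4 kHz, 19.5 kHz, 21.7 kHz, 29.8 kHz.

9.2 kHz, 11.4 kHz, 19.5 kHz, 21.7 kHz, 29.8 kHz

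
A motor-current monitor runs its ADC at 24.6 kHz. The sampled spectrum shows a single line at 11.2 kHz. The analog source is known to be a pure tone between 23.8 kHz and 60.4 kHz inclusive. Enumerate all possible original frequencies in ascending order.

Frequencies that alias to 11.2 kHz are k·fs ± 11.2 kHz for integer k ≥ 0.
k=0: 11.2 kHz.
k=1: 13.4 kHz, 35.8 kHz.
k=2: 38 kHz, 60.4 kHz.
k=3: 62.6 kHz, 85 kHz.
Within [23.8 kHz, 60.4 kHz]: 35.8 kHz, 38 kHz, 60.4 kHz.

35.8 kHz, 38 kHz, 60.4 kHz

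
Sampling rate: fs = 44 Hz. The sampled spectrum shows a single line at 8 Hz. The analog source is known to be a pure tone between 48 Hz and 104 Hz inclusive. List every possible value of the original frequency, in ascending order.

52 Hz, 80 Hz, 96 Hz

Frequencies that alias to 8 Hz are k·fs ± 8 Hz for integer k ≥ 0.
k=0: 8 Hz.
k=1: 36 Hz, 52 Hz.
k=2: 80 Hz, 96 Hz.
k=3: 124 Hz, 140 Hz.
Within [48 Hz, 104 Hz]: 52 Hz, 80 Hz, 96 Hz.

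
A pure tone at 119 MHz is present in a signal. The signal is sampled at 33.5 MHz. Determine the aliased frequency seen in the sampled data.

119 MHz mod fs = 18.5 MHz.
18.5 MHz > fs/2 = 16.75 MHz, folds to fs − 18.5 MHz = 15 MHz.

15 MHz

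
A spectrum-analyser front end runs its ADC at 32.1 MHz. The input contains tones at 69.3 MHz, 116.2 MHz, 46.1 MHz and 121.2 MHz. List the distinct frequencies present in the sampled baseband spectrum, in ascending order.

fs/2 = 16.05 MHz.
69.3 MHz mod fs = 5.1 MHz.
5.1 MHz ≤ fs/2 = 16.05 MHz, appears at 5.1 MHz.
116.2 MHz mod fs = 19.9 MHz.
19.9 MHz > fs/2 = 16.05 MHz, folds to fs − 19.9 MHz = 12.2 MHz.
46.1 MHz mod fs = 14 MHz.
14 MHz ≤ fs/2 = 16.05 MHz, appears at 14 MHz.
121.2 MHz mod fs = 24.9 MHz.
24.9 MHz > fs/2 = 16.05 MHz, folds to fs − 24.9 MHz = 7.2 MHz.
Distinct values: {5.1 MHz, 7.2 MHz, 12.2 MHz, 14 MHz}.

5.1 MHz, 7.2 MHz, 12.2 MHz, 14 MHz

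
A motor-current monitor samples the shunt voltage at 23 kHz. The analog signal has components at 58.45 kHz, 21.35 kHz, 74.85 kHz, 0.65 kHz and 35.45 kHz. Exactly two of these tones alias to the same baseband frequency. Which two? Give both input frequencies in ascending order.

35.45 kHz, 58.45 kHz

fs/2 = 11.5 kHz.
58.45 kHz mod fs = 12.45 kHz.
12.45 kHz > fs/2 = 11.5 kHz, folds to fs − 12.45 kHz = 10.55 kHz.
21.35 kHz > fs/2 = 11.5 kHz, folds to fs − 21.35 kHz = 1.65 kHz.
74.85 kHz mod fs = 5.85 kHz.
5.85 kHz ≤ fs/2 = 11.5 kHz, appears at 5.85 kHz.
0.65 kHz ≤ fs/2 = 11.5 kHz, passes unchanged.
35.45 kHz mod fs = 12.45 kHz.
12.45 kHz > fs/2 = 11.5 kHz, folds to fs − 12.45 kHz = 10.55 kHz.
35.45 kHz and 58.45 kHz both map to 10.55 kHz.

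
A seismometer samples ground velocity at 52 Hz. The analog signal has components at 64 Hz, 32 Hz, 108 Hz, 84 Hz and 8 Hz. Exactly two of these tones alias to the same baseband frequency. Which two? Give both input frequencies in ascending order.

fs/2 = 26 Hz.
64 Hz mod fs = 12 Hz.
12 Hz ≤ fs/2 = 26 Hz, appears at 12 Hz.
32 Hz > fs/2 = 26 Hz, folds to fs − 32 Hz = 20 Hz.
108 Hz mod fs = 4 Hz.
4 Hz ≤ fs/2 = 26 Hz, appears at 4 Hz.
84 Hz mod fs = 32 Hz.
32 Hz > fs/2 = 26 Hz, folds to fs − 32 Hz = 20 Hz.
8 Hz ≤ fs/2 = 26 Hz, passes unchanged.
32 Hz and 84 Hz both map to 20 Hz.

32 Hz, 84 Hz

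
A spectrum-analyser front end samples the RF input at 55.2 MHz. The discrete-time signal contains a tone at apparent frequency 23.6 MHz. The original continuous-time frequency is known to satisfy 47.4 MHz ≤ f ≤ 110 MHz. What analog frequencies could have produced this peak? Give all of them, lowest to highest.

78.8 MHz, 86.8 MHz

Frequencies that alias to 23.6 MHz are k·fs ± 23.6 MHz for integer k ≥ 0.
k=0: 23.6 MHz.
k=1: 31.6 MHz, 78.8 MHz.
k=2: 86.8 MHz, 134 MHz.
k=3: 142 MHz, 189.2 MHz.
Within [47.4 MHz, 110 MHz]: 78.8 MHz, 86.8 MHz.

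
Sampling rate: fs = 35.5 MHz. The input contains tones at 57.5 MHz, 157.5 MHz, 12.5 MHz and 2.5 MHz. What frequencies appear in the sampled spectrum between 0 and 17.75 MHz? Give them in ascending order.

2.5 MHz, 12.5 MHz, 13.5 MHz, 15.5 MHz

fs/2 = 17.75 MHz.
57.5 MHz mod fs = 22 MHz.
22 MHz > fs/2 = 17.75 MHz, folds to fs − 22 MHz = 13.5 MHz.
157.5 MHz mod fs = 15.5 MHz.
15.5 MHz ≤ fs/2 = 17.75 MHz, appears at 15.5 MHz.
12.5 MHz ≤ fs/2 = 17.75 MHz, passes unchanged.
2.5 MHz ≤ fs/2 = 17.75 MHz, passes unchanged.
Distinct values: {2.5 MHz, 12.5 MHz, 13.5 MHz, 15.5 MHz}.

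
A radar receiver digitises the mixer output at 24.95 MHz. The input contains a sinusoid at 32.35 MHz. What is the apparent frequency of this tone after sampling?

7.4 MHz

32.35 MHz mod fs = 7.4 MHz.
7.4 MHz ≤ fs/2 = 12.475 MHz, appears at 7.4 MHz.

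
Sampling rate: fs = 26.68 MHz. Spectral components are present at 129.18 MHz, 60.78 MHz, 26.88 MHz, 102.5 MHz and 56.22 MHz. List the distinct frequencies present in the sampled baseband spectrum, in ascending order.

0.2 MHz, 2.86 MHz, 4.22 MHz, 7.42 MHz

fs/2 = 13.34 MHz.
129.18 MHz mod fs = 22.46 MHz.
22.46 MHz > fs/2 = 13.34 MHz, folds to fs − 22.46 MHz = 4.22 MHz.
60.78 MHz mod fs = 7.42 MHz.
7.42 MHz ≤ fs/2 = 13.34 MHz, appears at 7.42 MHz.
26.88 MHz mod fs = 0.2 MHz.
0.2 MHz ≤ fs/2 = 13.34 MHz, appears at 0.2 MHz.
102.5 MHz mod fs = 22.46 MHz.
22.46 MHz > fs/2 = 13.34 MHz, folds to fs − 22.46 MHz = 4.22 MHz.
56.22 MHz mod fs = 2.86 MHz.
2.86 MHz ≤ fs/2 = 13.34 MHz, appears at 2.86 MHz.
Distinct values: {0.2 MHz, 2.86 MHz, 4.22 MHz, 7.42 MHz}.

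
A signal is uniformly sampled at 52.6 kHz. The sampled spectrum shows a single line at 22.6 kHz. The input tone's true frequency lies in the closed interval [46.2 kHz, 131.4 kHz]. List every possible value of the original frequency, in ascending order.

Frequencies that alias to 22.6 kHz are k·fs ± 22.6 kHz for integer k ≥ 0.
k=0: 22.6 kHz.
k=1: 30 kHz, 75.2 kHz.
k=2: 82.6 kHz, 127.8 kHz.
k=3: 135.2 kHz, 180.4 kHz.
Within [46.2 kHz, 131.4 kHz]: 75.2 kHz, 82.6 kHz, 127.8 kHz.

75.2 kHz, 82.6 kHz, 127.8 kHz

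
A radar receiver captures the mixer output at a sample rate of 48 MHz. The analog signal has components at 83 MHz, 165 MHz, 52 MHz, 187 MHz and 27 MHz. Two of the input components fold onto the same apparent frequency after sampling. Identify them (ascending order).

fs/2 = 24 MHz.
83 MHz mod fs = 35 MHz.
35 MHz > fs/2 = 24 MHz, folds to fs − 35 MHz = 13 MHz.
165 MHz mod fs = 21 MHz.
21 MHz ≤ fs/2 = 24 MHz, appears at 21 MHz.
52 MHz mod fs = 4 MHz.
4 MHz ≤ fs/2 = 24 MHz, appears at 4 MHz.
187 MHz mod fs = 43 MHz.
43 MHz > fs/2 = 24 MHz, folds to fs − 43 MHz = 5 MHz.
27 MHz > fs/2 = 24 MHz, folds to fs − 27 MHz = 21 MHz.
27 MHz and 165 MHz both map to 21 MHz.

27 MHz, 165 MHz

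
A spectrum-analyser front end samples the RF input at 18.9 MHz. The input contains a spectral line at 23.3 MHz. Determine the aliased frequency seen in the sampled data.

4.4 MHz

23.3 MHz mod fs = 4.4 MHz.
4.4 MHz ≤ fs/2 = 9.45 MHz, appears at 4.4 MHz.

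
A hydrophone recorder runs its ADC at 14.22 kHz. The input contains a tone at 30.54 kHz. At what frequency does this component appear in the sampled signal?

2.1 kHz

30.54 kHz mod fs = 2.1 kHz.
2.1 kHz ≤ fs/2 = 7.11 kHz, appears at 2.1 kHz.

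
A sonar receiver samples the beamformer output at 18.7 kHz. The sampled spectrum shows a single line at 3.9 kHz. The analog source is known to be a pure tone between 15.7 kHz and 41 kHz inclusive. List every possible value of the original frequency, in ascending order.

22.6 kHz, 33.5 kHz

Frequencies that alias to 3.9 kHz are k·fs ± 3.9 kHz for integer k ≥ 0.
k=0: 3.9 kHz.
k=1: 14.8 kHz, 22.6 kHz.
k=2: 33.5 kHz, 41.3 kHz.
k=3: 52.2 kHz, 60 kHz.
Within [15.7 kHz, 41 kHz]: 22.6 kHz, 33.5 kHz.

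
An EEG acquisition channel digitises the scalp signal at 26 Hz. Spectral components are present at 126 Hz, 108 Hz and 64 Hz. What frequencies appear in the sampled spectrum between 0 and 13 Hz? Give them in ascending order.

4 Hz, 12 Hz

fs/2 = 13 Hz.
126 Hz mod fs = 22 Hz.
22 Hz > fs/2 = 13 Hz, folds to fs − 22 Hz = 4 Hz.
108 Hz mod fs = 4 Hz.
4 Hz ≤ fs/2 = 13 Hz, appears at 4 Hz.
64 Hz mod fs = 12 Hz.
12 Hz ≤ fs/2 = 13 Hz, appears at 12 Hz.
Distinct values: {4 Hz, 12 Hz}.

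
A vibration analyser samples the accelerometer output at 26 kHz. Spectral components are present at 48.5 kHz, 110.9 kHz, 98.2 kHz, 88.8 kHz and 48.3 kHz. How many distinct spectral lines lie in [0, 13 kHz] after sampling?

fs/2 = 13 kHz.
48.5 kHz mod fs = 22.5 kHz.
22.5 kHz > fs/2 = 13 kHz, folds to fs − 22.5 kHz = 3.5 kHz.
110.9 kHz mod fs = 6.9 kHz.
6.9 kHz ≤ fs/2 = 13 kHz, appears at 6.9 kHz.
98.2 kHz mod fs = 20.2 kHz.
20.2 kHz > fs/2 = 13 kHz, folds to fs − 20.2 kHz = 5.8 kHz.
88.8 kHz mod fs = 10.8 kHz.
10.8 kHz ≤ fs/2 = 13 kHz, appears at 10.8 kHz.
48.3 kHz mod fs = 22.3 kHz.
22.3 kHz > fs/2 = 13 kHz, folds to fs − 22.3 kHz = 3.7 kHz.
Distinct values: {3.5 kHz, 3.7 kHz, 5.8 kHz, 6.9 kHz, 10.8 kHz} → 5.

5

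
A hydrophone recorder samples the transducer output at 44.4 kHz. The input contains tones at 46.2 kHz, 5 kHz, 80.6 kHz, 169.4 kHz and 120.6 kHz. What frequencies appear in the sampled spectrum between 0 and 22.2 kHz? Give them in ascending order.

fs/2 = 22.2 kHz.
46.2 kHz mod fs = 1.8 kHz.
1.8 kHz ≤ fs/2 = 22.2 kHz, appears at 1.8 kHz.
5 kHz ≤ fs/2 = 22.2 kHz, passes unchanged.
80.6 kHz mod fs = 36.2 kHz.
36.2 kHz > fs/2 = 22.2 kHz, folds to fs − 36.2 kHz = 8.2 kHz.
169.4 kHz mod fs = 36.2 kHz.
36.2 kHz > fs/2 = 22.2 kHz, folds to fs − 36.2 kHz = 8.2 kHz.
120.6 kHz mod fs = 31.8 kHz.
31.8 kHz > fs/2 = 22.2 kHz, folds to fs − 31.8 kHz = 12.6 kHz.
Distinct values: {1.8 kHz, 5 kHz, 8.2 kHz, 12.6 kHz}.

1.8 kHz, 5 kHz, 8.2 kHz, 12.6 kHz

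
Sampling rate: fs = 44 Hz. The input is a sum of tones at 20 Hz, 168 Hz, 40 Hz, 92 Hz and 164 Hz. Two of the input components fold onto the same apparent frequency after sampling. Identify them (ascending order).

fs/2 = 22 Hz.
20 Hz ≤ fs/2 = 22 Hz, passes unchanged.
168 Hz mod fs = 36 Hz.
36 Hz > fs/2 = 22 Hz, folds to fs − 36 Hz = 8 Hz.
40 Hz > fs/2 = 22 Hz, folds to fs − 40 Hz = 4 Hz.
92 Hz mod fs = 4 Hz.
4 Hz ≤ fs/2 = 22 Hz, appears at 4 Hz.
164 Hz mod fs = 32 Hz.
32 Hz > fs/2 = 22 Hz, folds to fs − 32 Hz = 12 Hz.
40 Hz and 92 Hz both map to 4 Hz.

40 Hz, 92 Hz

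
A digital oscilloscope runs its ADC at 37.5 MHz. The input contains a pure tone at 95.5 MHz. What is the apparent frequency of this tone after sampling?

17 MHz

95.5 MHz mod fs = 20.5 MHz.
20.5 MHz > fs/2 = 18.75 MHz, folds to fs − 20.5 MHz = 17 MHz.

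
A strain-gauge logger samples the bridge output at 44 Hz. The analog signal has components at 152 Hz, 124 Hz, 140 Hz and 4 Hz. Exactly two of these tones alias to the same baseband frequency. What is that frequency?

8 Hz

fs/2 = 22 Hz.
152 Hz mod fs = 20 Hz.
20 Hz ≤ fs/2 = 22 Hz, appears at 20 Hz.
124 Hz mod fs = 36 Hz.
36 Hz > fs/2 = 22 Hz, folds to fs − 36 Hz = 8 Hz.
140 Hz mod fs = 8 Hz.
8 Hz ≤ fs/2 = 22 Hz, appears at 8 Hz.
4 Hz ≤ fs/2 = 22 Hz, passes unchanged.
124 Hz and 140 Hz both map to 8 Hz.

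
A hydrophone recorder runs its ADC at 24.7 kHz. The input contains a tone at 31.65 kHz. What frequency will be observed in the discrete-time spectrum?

6.95 kHz

31.65 kHz mod fs = 6.95 kHz.
6.95 kHz ≤ fs/2 = 12.35 kHz, appears at 6.95 kHz.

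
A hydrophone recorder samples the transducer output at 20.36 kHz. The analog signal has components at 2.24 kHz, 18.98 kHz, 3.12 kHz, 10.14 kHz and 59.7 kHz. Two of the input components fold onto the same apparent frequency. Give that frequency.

fs/2 = 10.18 kHz.
2.24 kHz ≤ fs/2 = 10.18 kHz, passes unchanged.
18.98 kHz > fs/2 = 10.18 kHz, folds to fs − 18.98 kHz = 1.38 kHz.
3.12 kHz ≤ fs/2 = 10.18 kHz, passes unchanged.
10.14 kHz ≤ fs/2 = 10.18 kHz, passes unchanged.
59.7 kHz mod fs = 18.98 kHz.
18.98 kHz > fs/2 = 10.18 kHz, folds to fs − 18.98 kHz = 1.38 kHz.
18.98 kHz and 59.7 kHz both map to 1.38 kHz.

1.38 kHz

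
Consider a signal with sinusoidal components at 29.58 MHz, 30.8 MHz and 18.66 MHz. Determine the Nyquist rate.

61.6 MHz

Highest-frequency component: 30.8 MHz.
Nyquist rate = 2 × 30.8 MHz = 61.6 MHz.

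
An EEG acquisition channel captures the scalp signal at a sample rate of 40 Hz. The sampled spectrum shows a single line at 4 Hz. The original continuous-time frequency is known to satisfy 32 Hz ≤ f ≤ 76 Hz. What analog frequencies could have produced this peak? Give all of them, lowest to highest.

36 Hz, 44 Hz, 76 Hz

Frequencies that alias to 4 Hz are k·fs ± 4 Hz for integer k ≥ 0.
k=0: 4 Hz.
k=1: 36 Hz, 44 Hz.
k=2: 76 Hz, 84 Hz.
k=3: 116 Hz, 124 Hz.
Within [32 Hz, 76 Hz]: 36 Hz, 44 Hz, 76 Hz.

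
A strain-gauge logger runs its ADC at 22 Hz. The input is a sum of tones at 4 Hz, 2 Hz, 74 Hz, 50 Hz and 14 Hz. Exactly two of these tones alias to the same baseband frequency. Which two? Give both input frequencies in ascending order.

14 Hz, 74 Hz

fs/2 = 11 Hz.
4 Hz ≤ fs/2 = 11 Hz, passes unchanged.
2 Hz ≤ fs/2 = 11 Hz, passes unchanged.
74 Hz mod fs = 8 Hz.
8 Hz ≤ fs/2 = 11 Hz, appears at 8 Hz.
50 Hz mod fs = 6 Hz.
6 Hz ≤ fs/2 = 11 Hz, appears at 6 Hz.
14 Hz > fs/2 = 11 Hz, folds to fs − 14 Hz = 8 Hz.
14 Hz and 74 Hz both map to 8 Hz.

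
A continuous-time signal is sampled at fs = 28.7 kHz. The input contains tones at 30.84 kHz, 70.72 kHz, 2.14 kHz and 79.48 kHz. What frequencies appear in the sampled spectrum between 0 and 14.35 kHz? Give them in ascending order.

fs/2 = 14.35 kHz.
30.84 kHz mod fs = 2.14 kHz.
2.14 kHz ≤ fs/2 = 14.35 kHz, appears at 2.14 kHz.
70.72 kHz mod fs = 13.32 kHz.
13.32 kHz ≤ fs/2 = 14.35 kHz, appears at 13.32 kHz.
2.14 kHz ≤ fs/2 = 14.35 kHz, passes unchanged.
79.48 kHz mod fs = 22.08 kHz.
22.08 kHz > fs/2 = 14.35 kHz, folds to fs − 22.08 kHz = 6.62 kHz.
Distinct values: {2.14 kHz, 6.62 kHz, 13.32 kHz}.

2.14 kHz, 6.62 kHz, 13.32 kHz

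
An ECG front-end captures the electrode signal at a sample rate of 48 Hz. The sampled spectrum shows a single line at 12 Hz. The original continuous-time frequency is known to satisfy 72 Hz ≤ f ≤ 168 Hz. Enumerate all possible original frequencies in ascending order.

Frequencies that alias to 12 Hz are k·fs ± 12 Hz for integer k ≥ 0.
k=0: 12 Hz.
k=1: 36 Hz, 60 Hz.
k=2: 84 Hz, 108 Hz.
k=3: 132 Hz, 156 Hz.
k=4: 180 Hz, 204 Hz.
Within [72 Hz, 168 Hz]: 84 Hz, 108 Hz, 132 Hz, 156 Hz.

84 Hz, 108 Hz, 132 Hz, 156 Hz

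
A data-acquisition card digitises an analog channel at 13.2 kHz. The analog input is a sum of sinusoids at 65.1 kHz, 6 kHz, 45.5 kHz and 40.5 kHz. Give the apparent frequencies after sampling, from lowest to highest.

fs/2 = 6.6 kHz.
65.1 kHz mod fs = 12.3 kHz.
12.3 kHz > fs/2 = 6.6 kHz, folds to fs − 12.3 kHz = 0.9 kHz.
6 kHz ≤ fs/2 = 6.6 kHz, passes unchanged.
45.5 kHz mod fs = 5.9 kHz.
5.9 kHz ≤ fs/2 = 6.6 kHz, appears at 5.9 kHz.
40.5 kHz mod fs = 0.9 kHz.
0.9 kHz ≤ fs/2 = 6.6 kHz, appears at 0.9 kHz.
Distinct values: {0.9 kHz, 5.9 kHz, 6 kHz}.

0.9 kHz, 5.9 kHz, 6 kHz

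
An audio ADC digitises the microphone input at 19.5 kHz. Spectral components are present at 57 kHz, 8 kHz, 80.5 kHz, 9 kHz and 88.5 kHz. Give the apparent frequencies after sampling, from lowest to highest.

fs/2 = 9.75 kHz.
57 kHz mod fs = 18 kHz.
18 kHz > fs/2 = 9.75 kHz, folds to fs − 18 kHz = 1.5 kHz.
8 kHz ≤ fs/2 = 9.75 kHz, passes unchanged.
80.5 kHz mod fs = 2.5 kHz.
2.5 kHz ≤ fs/2 = 9.75 kHz, appears at 2.5 kHz.
9 kHz ≤ fs/2 = 9.75 kHz, passes unchanged.
88.5 kHz mod fs = 10.5 kHz.
10.5 kHz > fs/2 = 9.75 kHz, folds to fs − 10.5 kHz = 9 kHz.
Distinct values: {1.5 kHz, 2.5 kHz, 8 kHz, 9 kHz}.

1.5 kHz, 2.5 kHz, 8 kHz, 9 kHz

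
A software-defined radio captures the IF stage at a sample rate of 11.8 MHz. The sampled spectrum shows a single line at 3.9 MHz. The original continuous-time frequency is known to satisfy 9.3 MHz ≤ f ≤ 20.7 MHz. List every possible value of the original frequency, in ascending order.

15.7 MHz, 19.7 MHz

Frequencies that alias to 3.9 MHz are k·fs ± 3.9 MHz for integer k ≥ 0.
k=0: 3.9 MHz.
k=1: 7.9 MHz, 15.7 MHz.
k=2: 19.7 MHz, 27.5 MHz.
k=3: 31.5 MHz, 39.3 MHz.
Within [9.3 MHz, 20.7 MHz]: 15.7 MHz, 19.7 MHz.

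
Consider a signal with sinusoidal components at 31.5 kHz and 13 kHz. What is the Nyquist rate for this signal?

63 kHz

Highest-frequency component: 31.5 kHz.
Nyquist rate = 2 × 31.5 kHz = 63 kHz.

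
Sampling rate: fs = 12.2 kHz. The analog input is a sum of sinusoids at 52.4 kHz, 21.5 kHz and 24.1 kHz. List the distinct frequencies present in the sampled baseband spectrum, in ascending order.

fs/2 = 6.1 kHz.
52.4 kHz mod fs = 3.6 kHz.
3.6 kHz ≤ fs/2 = 6.1 kHz, appears at 3.6 kHz.
21.5 kHz mod fs = 9.3 kHz.
9.3 kHz > fs/2 = 6.1 kHz, folds to fs − 9.3 kHz = 2.9 kHz.
24.1 kHz mod fs = 11.9 kHz.
11.9 kHz > fs/2 = 6.1 kHz, folds to fs − 11.9 kHz = 0.3 kHz.
Distinct values: {0.3 kHz, 2.9 kHz, 3.6 kHz}.

0.3 kHz, 2.9 kHz, 3.6 kHz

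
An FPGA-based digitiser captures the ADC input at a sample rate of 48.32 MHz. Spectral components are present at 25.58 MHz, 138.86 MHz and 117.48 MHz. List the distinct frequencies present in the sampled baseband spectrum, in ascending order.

6.1 MHz, 20.84 MHz, 22.74 MHz

fs/2 = 24.16 MHz.
25.58 MHz > fs/2 = 24.16 MHz, folds to fs − 25.58 MHz = 22.74 MHz.
138.86 MHz mod fs = 42.22 MHz.
42.22 MHz > fs/2 = 24.16 MHz, folds to fs − 42.22 MHz = 6.1 MHz.
117.48 MHz mod fs = 20.84 MHz.
20.84 MHz ≤ fs/2 = 24.16 MHz, appears at 20.84 MHz.
Distinct values: {6.1 MHz, 20.84 MHz, 22.74 MHz}.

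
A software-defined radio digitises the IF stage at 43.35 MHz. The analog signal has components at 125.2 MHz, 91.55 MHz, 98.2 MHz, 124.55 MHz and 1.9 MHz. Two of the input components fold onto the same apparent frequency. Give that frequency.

fs/2 = 21.675 MHz.
125.2 MHz mod fs = 38.5 MHz.
38.5 MHz > fs/2 = 21.675 MHz, folds to fs − 38.5 MHz = 4.85 MHz.
91.55 MHz mod fs = 4.85 MHz.
4.85 MHz ≤ fs/2 = 21.675 MHz, appears at 4.85 MHz.
98.2 MHz mod fs = 11.5 MHz.
11.5 MHz ≤ fs/2 = 21.675 MHz, appears at 11.5 MHz.
124.55 MHz mod fs = 37.85 MHz.
37.85 MHz > fs/2 = 21.675 MHz, folds to fs − 37.85 MHz = 5.5 MHz.
1.9 MHz ≤ fs/2 = 21.675 MHz, passes unchanged.
91.55 MHz and 125.2 MHz both map to 4.85 MHz.

4.85 MHz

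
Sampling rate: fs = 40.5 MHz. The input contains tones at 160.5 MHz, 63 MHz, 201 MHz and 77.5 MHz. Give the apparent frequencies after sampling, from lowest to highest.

fs/2 = 20.25 MHz.
160.5 MHz mod fs = 39 MHz.
39 MHz > fs/2 = 20.25 MHz, folds to fs − 39 MHz = 1.5 MHz.
63 MHz mod fs = 22.5 MHz.
22.5 MHz > fs/2 = 20.25 MHz, folds to fs − 22.5 MHz = 18 MHz.
201 MHz mod fs = 39 MHz.
39 MHz > fs/2 = 20.25 MHz, folds to fs − 39 MHz = 1.5 MHz.
77.5 MHz mod fs = 37 MHz.
37 MHz > fs/2 = 20.25 MHz, folds to fs − 37 MHz = 3.5 MHz.
Distinct values: {1.5 MHz, 3.5 MHz, 18 MHz}.

1.5 MHz, 3.5 MHz, 18 MHz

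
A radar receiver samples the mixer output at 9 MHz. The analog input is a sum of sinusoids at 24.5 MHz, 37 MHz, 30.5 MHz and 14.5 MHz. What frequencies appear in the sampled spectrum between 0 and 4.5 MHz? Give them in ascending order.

fs/2 = 4.5 MHz.
24.5 MHz mod fs = 6.5 MHz.
6.5 MHz > fs/2 = 4.5 MHz, folds to fs − 6.5 MHz = 2.5 MHz.
37 MHz mod fs = 1 MHz.
1 MHz ≤ fs/2 = 4.5 MHz, appears at 1 MHz.
30.5 MHz mod fs = 3.5 MHz.
3.5 MHz ≤ fs/2 = 4.5 MHz, appears at 3.5 MHz.
14.5 MHz mod fs = 5.5 MHz.
5.5 MHz > fs/2 = 4.5 MHz, folds to fs − 5.5 MHz = 3.5 MHz.
Distinct values: {1 MHz, 2.5 MHz, 3.5 MHz}.

1 MHz, 2.5 MHz, 3.5 MHz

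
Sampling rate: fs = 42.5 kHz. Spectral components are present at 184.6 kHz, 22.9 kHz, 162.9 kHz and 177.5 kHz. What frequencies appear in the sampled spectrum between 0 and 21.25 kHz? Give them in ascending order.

fs/2 = 21.25 kHz.
184.6 kHz mod fs = 14.6 kHz.
14.6 kHz ≤ fs/2 = 21.25 kHz, appears at 14.6 kHz.
22.9 kHz > fs/2 = 21.25 kHz, folds to fs − 22.9 kHz = 19.6 kHz.
162.9 kHz mod fs = 35.4 kHz.
35.4 kHz > fs/2 = 21.25 kHz, folds to fs − 35.4 kHz = 7.1 kHz.
177.5 kHz mod fs = 7.5 kHz.
7.5 kHz ≤ fs/2 = 21.25 kHz, appears at 7.5 kHz.
Distinct values: {7.1 kHz, 7.5 kHz, 14.6 kHz, 19.6 kHz}.

7.1 kHz, 7.5 kHz, 14.6 kHz, 19.6 kHz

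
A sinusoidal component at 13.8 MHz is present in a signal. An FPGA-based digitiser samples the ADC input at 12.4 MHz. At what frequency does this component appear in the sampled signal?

13.8 MHz mod fs = 1.4 MHz.
1.4 MHz ≤ fs/2 = 6.2 MHz, appears at 1.4 MHz.

1.4 MHz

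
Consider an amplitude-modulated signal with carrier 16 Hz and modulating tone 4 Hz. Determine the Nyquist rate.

40 Hz

AM sidebands sit at fc ± fm = 12 Hz and 20 Hz.
Highest-frequency component: 20 Hz.
Nyquist rate = 2 × 20 Hz = 40 Hz.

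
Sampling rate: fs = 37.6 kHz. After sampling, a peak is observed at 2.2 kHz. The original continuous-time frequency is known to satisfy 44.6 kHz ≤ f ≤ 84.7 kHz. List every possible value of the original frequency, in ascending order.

Frequencies that alias to 2.2 kHz are k·fs ± 2.2 kHz for integer k ≥ 0.
k=0: 2.2 kHz.
k=1: 35.4 kHz, 39.8 kHz.
k=2: 73 kHz, 77.4 kHz.
k=3: 110.6 kHz, 115 kHz.
Within [44.6 kHz, 84.7 kHz]: 73 kHz, 77.4 kHz.

73 kHz, 77.4 kHz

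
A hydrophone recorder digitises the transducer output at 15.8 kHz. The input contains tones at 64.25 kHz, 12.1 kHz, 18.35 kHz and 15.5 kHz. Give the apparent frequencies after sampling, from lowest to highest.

fs/2 = 7.9 kHz.
64.25 kHz mod fs = 1.05 kHz.
1.05 kHz ≤ fs/2 = 7.9 kHz, appears at 1.05 kHz.
12.1 kHz > fs/2 = 7.9 kHz, folds to fs − 12.1 kHz = 3.7 kHz.
18.35 kHz mod fs = 2.55 kHz.
2.55 kHz ≤ fs/2 = 7.9 kHz, appears at 2.55 kHz.
15.5 kHz > fs/2 = 7.9 kHz, folds to fs − 15.5 kHz = 0.3 kHz.
Distinct values: {0.3 kHz, 1.05 kHz, 2.55 kHz, 3.7 kHz}.

0.3 kHz, 1.05 kHz, 2.55 kHz, 3.7 kHz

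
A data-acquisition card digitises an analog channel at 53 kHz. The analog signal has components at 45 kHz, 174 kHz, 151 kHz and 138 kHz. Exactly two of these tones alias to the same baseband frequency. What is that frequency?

8 kHz

fs/2 = 26.5 kHz.
45 kHz > fs/2 = 26.5 kHz, folds to fs − 45 kHz = 8 kHz.
174 kHz mod fs = 15 kHz.
15 kHz ≤ fs/2 = 26.5 kHz, appears at 15 kHz.
151 kHz mod fs = 45 kHz.
45 kHz > fs/2 = 26.5 kHz, folds to fs − 45 kHz = 8 kHz.
138 kHz mod fs = 32 kHz.
32 kHz > fs/2 = 26.5 kHz, folds to fs − 32 kHz = 21 kHz.
45 kHz and 151 kHz both map to 8 kHz.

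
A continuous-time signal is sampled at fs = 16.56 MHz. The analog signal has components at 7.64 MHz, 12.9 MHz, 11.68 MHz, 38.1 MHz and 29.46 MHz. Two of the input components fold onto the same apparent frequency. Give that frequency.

fs/2 = 8.28 MHz.
7.64 MHz ≤ fs/2 = 8.28 MHz, passes unchanged.
12.9 MHz > fs/2 = 8.28 MHz, folds to fs − 12.9 MHz = 3.66 MHz.
11.68 MHz > fs/2 = 8.28 MHz, folds to fs − 11.68 MHz = 4.88 MHz.
38.1 MHz mod fs = 4.98 MHz.
4.98 MHz ≤ fs/2 = 8.28 MHz, appears at 4.98 MHz.
29.46 MHz mod fs = 12.9 MHz.
12.9 MHz > fs/2 = 8.28 MHz, folds to fs − 12.9 MHz = 3.66 MHz.
12.9 MHz and 29.46 MHz both map to 3.66 MHz.

3.66 MHz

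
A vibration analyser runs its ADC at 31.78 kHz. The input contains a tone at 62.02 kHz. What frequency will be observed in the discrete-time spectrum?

1.54 kHz

62.02 kHz mod fs = 30.24 kHz.
30.24 kHz > fs/2 = 15.89 kHz, folds to fs − 30.24 kHz = 1.54 kHz.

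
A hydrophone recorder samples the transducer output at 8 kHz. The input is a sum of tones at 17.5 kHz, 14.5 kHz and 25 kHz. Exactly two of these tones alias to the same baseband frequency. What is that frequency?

fs/2 = 4 kHz.
17.5 kHz mod fs = 1.5 kHz.
1.5 kHz ≤ fs/2 = 4 kHz, appears at 1.5 kHz.
14.5 kHz mod fs = 6.5 kHz.
6.5 kHz > fs/2 = 4 kHz, folds to fs − 6.5 kHz = 1.5 kHz.
25 kHz mod fs = 1 kHz.
1 kHz ≤ fs/2 = 4 kHz, appears at 1 kHz.
14.5 kHz and 17.5 kHz both map to 1.5 kHz.

1.5 kHz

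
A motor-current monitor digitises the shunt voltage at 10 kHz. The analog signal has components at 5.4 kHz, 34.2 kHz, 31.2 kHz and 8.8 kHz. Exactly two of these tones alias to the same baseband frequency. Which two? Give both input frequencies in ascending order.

fs/2 = 5 kHz.
5.4 kHz > fs/2 = 5 kHz, folds to fs − 5.4 kHz = 4.6 kHz.
34.2 kHz mod fs = 4.2 kHz.
4.2 kHz ≤ fs/2 = 5 kHz, appears at 4.2 kHz.
31.2 kHz mod fs = 1.2 kHz.
1.2 kHz ≤ fs/2 = 5 kHz, appears at 1.2 kHz.
8.8 kHz > fs/2 = 5 kHz, folds to fs − 8.8 kHz = 1.2 kHz.
8.8 kHz and 31.2 kHz both map to 1.2 kHz.

8.8 kHz, 31.2 kHz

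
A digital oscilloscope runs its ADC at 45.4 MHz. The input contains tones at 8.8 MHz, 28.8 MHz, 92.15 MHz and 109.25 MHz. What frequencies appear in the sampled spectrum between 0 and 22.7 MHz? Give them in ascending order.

1.35 MHz, 8.8 MHz, 16.6 MHz, 18.45 MHz

fs/2 = 22.7 MHz.
8.8 MHz ≤ fs/2 = 22.7 MHz, passes unchanged.
28.8 MHz > fs/2 = 22.7 MHz, folds to fs − 28.8 MHz = 16.6 MHz.
92.15 MHz mod fs = 1.35 MHz.
1.35 MHz ≤ fs/2 = 22.7 MHz, appears at 1.35 MHz.
109.25 MHz mod fs = 18.45 MHz.
18.45 MHz ≤ fs/2 = 22.7 MHz, appears at 18.45 MHz.
Distinct values: {1.35 MHz, 8.8 MHz, 16.6 MHz, 18.45 MHz}.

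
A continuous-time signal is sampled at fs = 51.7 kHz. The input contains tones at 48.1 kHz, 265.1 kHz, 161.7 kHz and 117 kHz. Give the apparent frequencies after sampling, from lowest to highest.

3.6 kHz, 6.6 kHz, 13.6 kHz

fs/2 = 25.85 kHz.
48.1 kHz > fs/2 = 25.85 kHz, folds to fs − 48.1 kHz = 3.6 kHz.
265.1 kHz mod fs = 6.6 kHz.
6.6 kHz ≤ fs/2 = 25.85 kHz, appears at 6.6 kHz.
161.7 kHz mod fs = 6.6 kHz.
6.6 kHz ≤ fs/2 = 25.85 kHz, appears at 6.6 kHz.
117 kHz mod fs = 13.6 kHz.
13.6 kHz ≤ fs/2 = 25.85 kHz, appears at 13.6 kHz.
Distinct values: {3.6 kHz, 6.6 kHz, 13.6 kHz}.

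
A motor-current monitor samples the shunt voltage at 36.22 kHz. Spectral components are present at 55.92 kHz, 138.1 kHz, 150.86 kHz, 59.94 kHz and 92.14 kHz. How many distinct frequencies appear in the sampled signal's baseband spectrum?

fs/2 = 18.11 kHz.
55.92 kHz mod fs = 19.7 kHz.
19.7 kHz > fs/2 = 18.11 kHz, folds to fs − 19.7 kHz = 16.52 kHz.
138.1 kHz mod fs = 29.44 kHz.
29.44 kHz > fs/2 = 18.11 kHz, folds to fs − 29.44 kHz = 6.78 kHz.
150.86 kHz mod fs = 5.98 kHz.
5.98 kHz ≤ fs/2 = 18.11 kHz, appears at 5.98 kHz.
59.94 kHz mod fs = 23.72 kHz.
23.72 kHz > fs/2 = 18.11 kHz, folds to fs − 23.72 kHz = 12.5 kHz.
92.14 kHz mod fs = 19.7 kHz.
19.7 kHz > fs/2 = 18.11 kHz, folds to fs − 19.7 kHz = 16.52 kHz.
Distinct values: {5.98 kHz, 6.78 kHz, 12.5 kHz, 16.52 kHz} → 4.

4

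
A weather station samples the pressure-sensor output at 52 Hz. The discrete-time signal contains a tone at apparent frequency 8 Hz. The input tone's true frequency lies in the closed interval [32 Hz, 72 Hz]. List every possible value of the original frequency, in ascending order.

44 Hz, 60 Hz

Frequencies that alias to 8 Hz are k·fs ± 8 Hz for integer k ≥ 0.
k=0: 8 Hz.
k=1: 44 Hz, 60 Hz.
k=2: 96 Hz, 112 Hz.
Within [32 Hz, 72 Hz]: 44 Hz, 60 Hz.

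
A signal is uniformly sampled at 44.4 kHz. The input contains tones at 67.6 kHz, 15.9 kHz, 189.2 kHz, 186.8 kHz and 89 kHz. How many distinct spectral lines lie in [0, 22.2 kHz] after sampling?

fs/2 = 22.2 kHz.
67.6 kHz mod fs = 23.2 kHz.
23.2 kHz > fs/2 = 22.2 kHz, folds to fs − 23.2 kHz = 21.2 kHz.
15.9 kHz ≤ fs/2 = 22.2 kHz, passes unchanged.
189.2 kHz mod fs = 11.6 kHz.
11.6 kHz ≤ fs/2 = 22.2 kHz, appears at 11.6 kHz.
186.8 kHz mod fs = 9.2 kHz.
9.2 kHz ≤ fs/2 = 22.2 kHz, appears at 9.2 kHz.
89 kHz mod fs = 0.2 kHz.
0.2 kHz ≤ fs/2 = 22.2 kHz, appears at 0.2 kHz.
Distinct values: {0.2 kHz, 9.2 kHz, 11.6 kHz, 15.9 kHz, 21.2 kHz} → 5.

5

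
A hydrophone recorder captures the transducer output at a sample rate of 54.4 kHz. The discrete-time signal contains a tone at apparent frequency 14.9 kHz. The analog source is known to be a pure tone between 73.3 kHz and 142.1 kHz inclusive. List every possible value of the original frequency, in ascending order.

Frequencies that alias to 14.9 kHz are k·fs ± 14.9 kHz for integer k ≥ 0.
k=0: 14.9 kHz.
k=1: 39.5 kHz, 69.3 kHz.
k=2: 93.9 kHz, 123.7 kHz.
k=3: 148.3 kHz, 178.1 kHz.
Within [73.3 kHz, 142.1 kHz]: 93.9 kHz, 123.7 kHz.

93.9 kHz, 123.7 kHz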